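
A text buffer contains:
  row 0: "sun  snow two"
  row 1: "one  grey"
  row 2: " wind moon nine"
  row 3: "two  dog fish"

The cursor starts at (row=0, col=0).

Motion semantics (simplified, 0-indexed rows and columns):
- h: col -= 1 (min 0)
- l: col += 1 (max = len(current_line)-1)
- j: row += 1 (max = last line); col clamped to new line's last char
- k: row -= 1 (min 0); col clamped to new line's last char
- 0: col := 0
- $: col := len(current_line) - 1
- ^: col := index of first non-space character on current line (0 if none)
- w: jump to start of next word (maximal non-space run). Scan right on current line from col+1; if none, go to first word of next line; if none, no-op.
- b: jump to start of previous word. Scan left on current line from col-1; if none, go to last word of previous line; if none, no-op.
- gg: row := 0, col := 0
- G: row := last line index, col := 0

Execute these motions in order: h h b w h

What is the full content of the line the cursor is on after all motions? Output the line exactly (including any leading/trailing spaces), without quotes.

Answer: sun  snow two

Derivation:
After 1 (h): row=0 col=0 char='s'
After 2 (h): row=0 col=0 char='s'
After 3 (b): row=0 col=0 char='s'
After 4 (w): row=0 col=5 char='s'
After 5 (h): row=0 col=4 char='_'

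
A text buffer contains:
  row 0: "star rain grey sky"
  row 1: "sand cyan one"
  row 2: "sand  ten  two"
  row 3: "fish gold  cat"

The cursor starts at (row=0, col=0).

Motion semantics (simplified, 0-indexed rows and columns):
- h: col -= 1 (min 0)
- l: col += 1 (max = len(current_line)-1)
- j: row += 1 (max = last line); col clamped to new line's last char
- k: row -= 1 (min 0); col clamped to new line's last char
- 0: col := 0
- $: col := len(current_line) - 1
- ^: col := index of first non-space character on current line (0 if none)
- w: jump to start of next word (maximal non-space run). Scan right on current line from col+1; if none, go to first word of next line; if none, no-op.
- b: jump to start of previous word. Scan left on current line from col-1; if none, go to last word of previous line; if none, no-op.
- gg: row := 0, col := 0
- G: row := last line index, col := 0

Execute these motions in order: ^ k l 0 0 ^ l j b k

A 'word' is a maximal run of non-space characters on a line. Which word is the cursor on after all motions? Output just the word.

After 1 (^): row=0 col=0 char='s'
After 2 (k): row=0 col=0 char='s'
After 3 (l): row=0 col=1 char='t'
After 4 (0): row=0 col=0 char='s'
After 5 (0): row=0 col=0 char='s'
After 6 (^): row=0 col=0 char='s'
After 7 (l): row=0 col=1 char='t'
After 8 (j): row=1 col=1 char='a'
After 9 (b): row=1 col=0 char='s'
After 10 (k): row=0 col=0 char='s'

Answer: star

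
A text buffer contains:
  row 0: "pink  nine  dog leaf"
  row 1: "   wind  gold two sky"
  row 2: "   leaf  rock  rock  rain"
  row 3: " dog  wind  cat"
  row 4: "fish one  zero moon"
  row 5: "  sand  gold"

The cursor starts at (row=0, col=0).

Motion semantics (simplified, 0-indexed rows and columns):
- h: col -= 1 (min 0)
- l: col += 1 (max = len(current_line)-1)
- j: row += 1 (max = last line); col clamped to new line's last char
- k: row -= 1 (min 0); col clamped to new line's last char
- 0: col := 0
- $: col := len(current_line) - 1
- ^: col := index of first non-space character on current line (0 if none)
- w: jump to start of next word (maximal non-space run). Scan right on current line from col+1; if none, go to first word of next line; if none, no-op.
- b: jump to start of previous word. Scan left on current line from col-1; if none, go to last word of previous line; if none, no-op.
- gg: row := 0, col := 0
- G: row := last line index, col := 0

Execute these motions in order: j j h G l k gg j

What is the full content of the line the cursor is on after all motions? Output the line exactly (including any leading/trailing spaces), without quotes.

After 1 (j): row=1 col=0 char='_'
After 2 (j): row=2 col=0 char='_'
After 3 (h): row=2 col=0 char='_'
After 4 (G): row=5 col=0 char='_'
After 5 (l): row=5 col=1 char='_'
After 6 (k): row=4 col=1 char='i'
After 7 (gg): row=0 col=0 char='p'
After 8 (j): row=1 col=0 char='_'

Answer:    wind  gold two sky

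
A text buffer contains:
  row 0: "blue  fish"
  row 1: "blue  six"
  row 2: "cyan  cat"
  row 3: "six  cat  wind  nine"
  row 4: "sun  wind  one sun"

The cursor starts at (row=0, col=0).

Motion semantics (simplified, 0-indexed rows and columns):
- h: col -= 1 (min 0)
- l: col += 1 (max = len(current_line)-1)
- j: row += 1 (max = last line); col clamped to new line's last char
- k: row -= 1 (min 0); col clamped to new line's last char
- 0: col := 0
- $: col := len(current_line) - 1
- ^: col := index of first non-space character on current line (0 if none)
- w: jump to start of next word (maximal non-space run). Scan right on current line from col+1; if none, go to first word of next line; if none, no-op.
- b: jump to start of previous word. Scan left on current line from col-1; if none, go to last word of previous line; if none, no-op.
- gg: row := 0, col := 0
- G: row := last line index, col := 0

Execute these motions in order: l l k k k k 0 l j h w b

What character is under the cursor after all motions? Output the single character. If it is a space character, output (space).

After 1 (l): row=0 col=1 char='l'
After 2 (l): row=0 col=2 char='u'
After 3 (k): row=0 col=2 char='u'
After 4 (k): row=0 col=2 char='u'
After 5 (k): row=0 col=2 char='u'
After 6 (k): row=0 col=2 char='u'
After 7 (0): row=0 col=0 char='b'
After 8 (l): row=0 col=1 char='l'
After 9 (j): row=1 col=1 char='l'
After 10 (h): row=1 col=0 char='b'
After 11 (w): row=1 col=6 char='s'
After 12 (b): row=1 col=0 char='b'

Answer: b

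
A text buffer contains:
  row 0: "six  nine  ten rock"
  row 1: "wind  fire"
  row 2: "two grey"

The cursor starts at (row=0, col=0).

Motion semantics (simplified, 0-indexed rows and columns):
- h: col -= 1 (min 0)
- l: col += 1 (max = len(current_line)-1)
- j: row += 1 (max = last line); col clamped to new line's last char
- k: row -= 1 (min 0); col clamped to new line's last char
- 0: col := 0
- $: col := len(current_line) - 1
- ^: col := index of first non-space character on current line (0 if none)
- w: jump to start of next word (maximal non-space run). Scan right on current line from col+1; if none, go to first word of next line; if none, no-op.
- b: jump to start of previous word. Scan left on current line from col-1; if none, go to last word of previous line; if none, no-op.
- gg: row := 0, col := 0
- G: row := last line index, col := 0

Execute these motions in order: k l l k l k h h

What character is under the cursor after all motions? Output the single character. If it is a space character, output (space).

Answer: i

Derivation:
After 1 (k): row=0 col=0 char='s'
After 2 (l): row=0 col=1 char='i'
After 3 (l): row=0 col=2 char='x'
After 4 (k): row=0 col=2 char='x'
After 5 (l): row=0 col=3 char='_'
After 6 (k): row=0 col=3 char='_'
After 7 (h): row=0 col=2 char='x'
After 8 (h): row=0 col=1 char='i'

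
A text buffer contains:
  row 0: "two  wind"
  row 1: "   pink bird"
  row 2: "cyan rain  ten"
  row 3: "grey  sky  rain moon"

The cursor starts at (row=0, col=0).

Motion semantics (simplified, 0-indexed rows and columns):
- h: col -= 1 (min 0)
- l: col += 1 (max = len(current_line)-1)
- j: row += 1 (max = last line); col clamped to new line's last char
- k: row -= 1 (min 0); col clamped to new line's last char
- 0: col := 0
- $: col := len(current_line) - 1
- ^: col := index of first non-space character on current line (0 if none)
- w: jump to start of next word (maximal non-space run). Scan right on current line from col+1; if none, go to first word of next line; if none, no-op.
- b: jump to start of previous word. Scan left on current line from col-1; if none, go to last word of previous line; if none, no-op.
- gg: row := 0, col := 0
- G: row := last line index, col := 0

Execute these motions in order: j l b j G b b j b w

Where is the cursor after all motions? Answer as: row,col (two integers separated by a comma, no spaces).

Answer: 3,6

Derivation:
After 1 (j): row=1 col=0 char='_'
After 2 (l): row=1 col=1 char='_'
After 3 (b): row=0 col=5 char='w'
After 4 (j): row=1 col=5 char='n'
After 5 (G): row=3 col=0 char='g'
After 6 (b): row=2 col=11 char='t'
After 7 (b): row=2 col=5 char='r'
After 8 (j): row=3 col=5 char='_'
After 9 (b): row=3 col=0 char='g'
After 10 (w): row=3 col=6 char='s'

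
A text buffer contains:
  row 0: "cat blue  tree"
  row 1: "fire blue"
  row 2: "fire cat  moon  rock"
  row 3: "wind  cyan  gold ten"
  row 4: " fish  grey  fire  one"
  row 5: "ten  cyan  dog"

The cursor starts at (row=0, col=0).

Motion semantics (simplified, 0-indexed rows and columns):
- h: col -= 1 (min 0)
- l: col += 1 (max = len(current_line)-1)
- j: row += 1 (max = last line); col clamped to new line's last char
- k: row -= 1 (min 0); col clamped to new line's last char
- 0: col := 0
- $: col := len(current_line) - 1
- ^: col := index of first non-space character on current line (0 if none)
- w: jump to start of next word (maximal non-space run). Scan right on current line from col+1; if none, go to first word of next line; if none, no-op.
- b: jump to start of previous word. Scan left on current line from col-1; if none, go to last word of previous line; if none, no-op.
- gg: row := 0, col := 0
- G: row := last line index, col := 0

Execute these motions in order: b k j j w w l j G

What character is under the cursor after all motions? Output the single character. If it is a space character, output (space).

After 1 (b): row=0 col=0 char='c'
After 2 (k): row=0 col=0 char='c'
After 3 (j): row=1 col=0 char='f'
After 4 (j): row=2 col=0 char='f'
After 5 (w): row=2 col=5 char='c'
After 6 (w): row=2 col=10 char='m'
After 7 (l): row=2 col=11 char='o'
After 8 (j): row=3 col=11 char='_'
After 9 (G): row=5 col=0 char='t'

Answer: t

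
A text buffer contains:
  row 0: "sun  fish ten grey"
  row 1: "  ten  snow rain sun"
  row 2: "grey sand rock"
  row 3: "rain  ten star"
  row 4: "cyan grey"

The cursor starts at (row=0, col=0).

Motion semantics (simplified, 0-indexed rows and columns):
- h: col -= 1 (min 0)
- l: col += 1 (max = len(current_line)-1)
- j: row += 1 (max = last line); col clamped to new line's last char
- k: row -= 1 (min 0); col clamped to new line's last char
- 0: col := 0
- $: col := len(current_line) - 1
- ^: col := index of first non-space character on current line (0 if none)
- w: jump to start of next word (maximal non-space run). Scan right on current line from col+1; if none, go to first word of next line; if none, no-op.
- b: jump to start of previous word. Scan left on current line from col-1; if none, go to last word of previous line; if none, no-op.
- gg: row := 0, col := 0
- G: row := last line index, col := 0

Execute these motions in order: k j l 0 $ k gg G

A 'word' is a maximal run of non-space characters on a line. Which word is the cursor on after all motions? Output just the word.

After 1 (k): row=0 col=0 char='s'
After 2 (j): row=1 col=0 char='_'
After 3 (l): row=1 col=1 char='_'
After 4 (0): row=1 col=0 char='_'
After 5 ($): row=1 col=19 char='n'
After 6 (k): row=0 col=17 char='y'
After 7 (gg): row=0 col=0 char='s'
After 8 (G): row=4 col=0 char='c'

Answer: cyan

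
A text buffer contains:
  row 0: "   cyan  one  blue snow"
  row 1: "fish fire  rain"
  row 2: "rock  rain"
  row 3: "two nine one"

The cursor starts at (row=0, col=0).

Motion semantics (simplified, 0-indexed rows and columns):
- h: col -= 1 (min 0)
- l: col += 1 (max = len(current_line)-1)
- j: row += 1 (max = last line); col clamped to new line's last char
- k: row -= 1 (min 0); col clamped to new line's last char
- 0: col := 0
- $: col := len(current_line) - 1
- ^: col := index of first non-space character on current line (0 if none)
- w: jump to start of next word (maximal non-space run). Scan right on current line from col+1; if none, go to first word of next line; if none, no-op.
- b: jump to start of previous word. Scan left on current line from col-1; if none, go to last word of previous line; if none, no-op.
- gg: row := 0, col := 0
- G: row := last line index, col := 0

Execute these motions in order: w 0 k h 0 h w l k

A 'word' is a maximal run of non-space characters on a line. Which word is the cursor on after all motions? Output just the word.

After 1 (w): row=0 col=3 char='c'
After 2 (0): row=0 col=0 char='_'
After 3 (k): row=0 col=0 char='_'
After 4 (h): row=0 col=0 char='_'
After 5 (0): row=0 col=0 char='_'
After 6 (h): row=0 col=0 char='_'
After 7 (w): row=0 col=3 char='c'
After 8 (l): row=0 col=4 char='y'
After 9 (k): row=0 col=4 char='y'

Answer: cyan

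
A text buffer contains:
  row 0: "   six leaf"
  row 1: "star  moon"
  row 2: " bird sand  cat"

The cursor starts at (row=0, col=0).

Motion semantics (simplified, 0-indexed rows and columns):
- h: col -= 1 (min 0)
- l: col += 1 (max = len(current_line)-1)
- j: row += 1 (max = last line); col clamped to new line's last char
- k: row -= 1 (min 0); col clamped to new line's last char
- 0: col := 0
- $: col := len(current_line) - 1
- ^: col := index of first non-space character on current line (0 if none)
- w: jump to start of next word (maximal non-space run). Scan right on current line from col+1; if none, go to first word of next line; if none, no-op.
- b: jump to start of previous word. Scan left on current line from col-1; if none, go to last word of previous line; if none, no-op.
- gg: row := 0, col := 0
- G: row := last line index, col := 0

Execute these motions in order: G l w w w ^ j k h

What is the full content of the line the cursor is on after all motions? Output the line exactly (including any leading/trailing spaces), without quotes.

Answer: star  moon

Derivation:
After 1 (G): row=2 col=0 char='_'
After 2 (l): row=2 col=1 char='b'
After 3 (w): row=2 col=6 char='s'
After 4 (w): row=2 col=12 char='c'
After 5 (w): row=2 col=12 char='c'
After 6 (^): row=2 col=1 char='b'
After 7 (j): row=2 col=1 char='b'
After 8 (k): row=1 col=1 char='t'
After 9 (h): row=1 col=0 char='s'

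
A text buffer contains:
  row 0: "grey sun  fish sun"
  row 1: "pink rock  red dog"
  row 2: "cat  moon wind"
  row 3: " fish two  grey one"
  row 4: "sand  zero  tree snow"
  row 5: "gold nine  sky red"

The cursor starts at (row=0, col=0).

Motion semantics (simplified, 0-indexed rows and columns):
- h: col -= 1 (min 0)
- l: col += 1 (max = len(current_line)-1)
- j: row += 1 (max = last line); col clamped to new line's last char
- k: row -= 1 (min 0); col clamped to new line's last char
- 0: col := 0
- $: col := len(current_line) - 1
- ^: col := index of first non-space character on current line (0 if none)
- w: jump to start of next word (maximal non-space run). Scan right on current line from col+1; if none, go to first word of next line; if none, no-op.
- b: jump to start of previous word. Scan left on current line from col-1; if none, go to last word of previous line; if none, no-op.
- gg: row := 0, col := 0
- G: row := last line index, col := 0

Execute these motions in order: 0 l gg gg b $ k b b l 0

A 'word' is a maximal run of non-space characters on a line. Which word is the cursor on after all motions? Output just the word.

Answer: grey

Derivation:
After 1 (0): row=0 col=0 char='g'
After 2 (l): row=0 col=1 char='r'
After 3 (gg): row=0 col=0 char='g'
After 4 (gg): row=0 col=0 char='g'
After 5 (b): row=0 col=0 char='g'
After 6 ($): row=0 col=17 char='n'
After 7 (k): row=0 col=17 char='n'
After 8 (b): row=0 col=15 char='s'
After 9 (b): row=0 col=10 char='f'
After 10 (l): row=0 col=11 char='i'
After 11 (0): row=0 col=0 char='g'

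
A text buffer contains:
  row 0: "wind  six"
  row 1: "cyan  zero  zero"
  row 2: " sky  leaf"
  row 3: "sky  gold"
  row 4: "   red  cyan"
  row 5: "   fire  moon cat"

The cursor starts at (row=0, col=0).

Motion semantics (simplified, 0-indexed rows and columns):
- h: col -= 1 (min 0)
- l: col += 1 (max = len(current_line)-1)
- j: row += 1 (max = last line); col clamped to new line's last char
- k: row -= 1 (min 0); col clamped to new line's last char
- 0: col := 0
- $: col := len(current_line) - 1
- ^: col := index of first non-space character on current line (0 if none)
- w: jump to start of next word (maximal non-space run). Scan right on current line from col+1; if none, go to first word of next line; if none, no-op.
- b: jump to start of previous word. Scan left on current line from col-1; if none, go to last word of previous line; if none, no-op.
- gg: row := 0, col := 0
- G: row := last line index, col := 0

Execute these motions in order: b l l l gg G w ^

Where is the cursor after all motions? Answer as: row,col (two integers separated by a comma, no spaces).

Answer: 5,3

Derivation:
After 1 (b): row=0 col=0 char='w'
After 2 (l): row=0 col=1 char='i'
After 3 (l): row=0 col=2 char='n'
After 4 (l): row=0 col=3 char='d'
After 5 (gg): row=0 col=0 char='w'
After 6 (G): row=5 col=0 char='_'
After 7 (w): row=5 col=3 char='f'
After 8 (^): row=5 col=3 char='f'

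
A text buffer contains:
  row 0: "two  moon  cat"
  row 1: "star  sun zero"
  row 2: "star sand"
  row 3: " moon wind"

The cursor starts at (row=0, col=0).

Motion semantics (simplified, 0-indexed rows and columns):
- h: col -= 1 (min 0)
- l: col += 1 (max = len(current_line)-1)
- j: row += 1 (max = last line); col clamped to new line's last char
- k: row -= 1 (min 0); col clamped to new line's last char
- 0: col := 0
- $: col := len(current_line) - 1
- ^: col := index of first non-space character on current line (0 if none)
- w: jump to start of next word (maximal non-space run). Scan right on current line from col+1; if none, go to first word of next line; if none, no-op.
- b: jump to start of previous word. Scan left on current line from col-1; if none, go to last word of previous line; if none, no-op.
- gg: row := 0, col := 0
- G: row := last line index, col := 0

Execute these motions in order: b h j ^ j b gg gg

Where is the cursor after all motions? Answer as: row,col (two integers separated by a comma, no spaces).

Answer: 0,0

Derivation:
After 1 (b): row=0 col=0 char='t'
After 2 (h): row=0 col=0 char='t'
After 3 (j): row=1 col=0 char='s'
After 4 (^): row=1 col=0 char='s'
After 5 (j): row=2 col=0 char='s'
After 6 (b): row=1 col=10 char='z'
After 7 (gg): row=0 col=0 char='t'
After 8 (gg): row=0 col=0 char='t'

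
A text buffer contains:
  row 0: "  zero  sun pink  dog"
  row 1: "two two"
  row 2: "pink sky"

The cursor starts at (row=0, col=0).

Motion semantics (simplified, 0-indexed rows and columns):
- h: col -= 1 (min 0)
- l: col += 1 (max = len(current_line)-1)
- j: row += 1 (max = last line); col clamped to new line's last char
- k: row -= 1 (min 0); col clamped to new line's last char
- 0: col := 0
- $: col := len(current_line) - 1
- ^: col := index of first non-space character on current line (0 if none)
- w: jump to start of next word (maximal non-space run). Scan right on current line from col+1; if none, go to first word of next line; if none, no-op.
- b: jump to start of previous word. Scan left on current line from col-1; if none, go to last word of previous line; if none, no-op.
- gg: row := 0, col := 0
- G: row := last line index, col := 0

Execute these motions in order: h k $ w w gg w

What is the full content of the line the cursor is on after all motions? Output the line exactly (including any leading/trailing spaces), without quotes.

After 1 (h): row=0 col=0 char='_'
After 2 (k): row=0 col=0 char='_'
After 3 ($): row=0 col=20 char='g'
After 4 (w): row=1 col=0 char='t'
After 5 (w): row=1 col=4 char='t'
After 6 (gg): row=0 col=0 char='_'
After 7 (w): row=0 col=2 char='z'

Answer:   zero  sun pink  dog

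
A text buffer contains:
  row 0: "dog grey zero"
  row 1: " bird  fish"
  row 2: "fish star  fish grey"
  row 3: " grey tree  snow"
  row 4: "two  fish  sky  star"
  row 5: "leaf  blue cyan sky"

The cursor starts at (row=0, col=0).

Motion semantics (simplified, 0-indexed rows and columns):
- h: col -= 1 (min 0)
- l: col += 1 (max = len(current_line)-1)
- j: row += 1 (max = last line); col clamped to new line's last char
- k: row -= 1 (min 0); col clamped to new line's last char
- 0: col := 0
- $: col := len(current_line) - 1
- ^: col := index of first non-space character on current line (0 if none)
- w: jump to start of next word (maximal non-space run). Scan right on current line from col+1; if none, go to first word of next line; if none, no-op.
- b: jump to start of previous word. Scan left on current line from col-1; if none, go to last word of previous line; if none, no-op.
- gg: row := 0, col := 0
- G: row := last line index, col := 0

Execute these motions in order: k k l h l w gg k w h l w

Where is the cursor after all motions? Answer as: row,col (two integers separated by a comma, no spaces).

Answer: 0,9

Derivation:
After 1 (k): row=0 col=0 char='d'
After 2 (k): row=0 col=0 char='d'
After 3 (l): row=0 col=1 char='o'
After 4 (h): row=0 col=0 char='d'
After 5 (l): row=0 col=1 char='o'
After 6 (w): row=0 col=4 char='g'
After 7 (gg): row=0 col=0 char='d'
After 8 (k): row=0 col=0 char='d'
After 9 (w): row=0 col=4 char='g'
After 10 (h): row=0 col=3 char='_'
After 11 (l): row=0 col=4 char='g'
After 12 (w): row=0 col=9 char='z'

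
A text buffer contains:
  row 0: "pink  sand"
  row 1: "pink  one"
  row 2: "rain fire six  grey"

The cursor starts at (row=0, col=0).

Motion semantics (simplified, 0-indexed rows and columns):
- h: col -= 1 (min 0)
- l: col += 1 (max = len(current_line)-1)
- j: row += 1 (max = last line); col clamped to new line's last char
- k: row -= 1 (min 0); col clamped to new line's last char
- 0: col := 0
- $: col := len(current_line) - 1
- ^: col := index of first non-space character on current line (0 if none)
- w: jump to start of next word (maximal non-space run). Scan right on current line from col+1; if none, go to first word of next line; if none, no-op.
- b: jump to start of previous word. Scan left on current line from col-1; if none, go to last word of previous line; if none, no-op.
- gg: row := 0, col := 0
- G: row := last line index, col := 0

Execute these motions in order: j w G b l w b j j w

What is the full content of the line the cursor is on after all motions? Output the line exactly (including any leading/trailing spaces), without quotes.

Answer: rain fire six  grey

Derivation:
After 1 (j): row=1 col=0 char='p'
After 2 (w): row=1 col=6 char='o'
After 3 (G): row=2 col=0 char='r'
After 4 (b): row=1 col=6 char='o'
After 5 (l): row=1 col=7 char='n'
After 6 (w): row=2 col=0 char='r'
After 7 (b): row=1 col=6 char='o'
After 8 (j): row=2 col=6 char='i'
After 9 (j): row=2 col=6 char='i'
After 10 (w): row=2 col=10 char='s'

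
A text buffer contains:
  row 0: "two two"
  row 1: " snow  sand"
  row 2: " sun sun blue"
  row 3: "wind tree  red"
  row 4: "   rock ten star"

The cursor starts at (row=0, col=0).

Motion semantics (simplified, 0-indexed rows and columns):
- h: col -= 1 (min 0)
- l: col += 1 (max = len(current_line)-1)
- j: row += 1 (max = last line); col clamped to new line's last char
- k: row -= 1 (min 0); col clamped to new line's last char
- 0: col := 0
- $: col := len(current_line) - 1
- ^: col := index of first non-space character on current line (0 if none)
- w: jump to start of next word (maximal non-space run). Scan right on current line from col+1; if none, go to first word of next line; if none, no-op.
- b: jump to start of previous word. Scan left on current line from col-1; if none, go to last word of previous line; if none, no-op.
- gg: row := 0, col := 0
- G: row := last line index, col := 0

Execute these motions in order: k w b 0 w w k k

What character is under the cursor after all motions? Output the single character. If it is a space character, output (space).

After 1 (k): row=0 col=0 char='t'
After 2 (w): row=0 col=4 char='t'
After 3 (b): row=0 col=0 char='t'
After 4 (0): row=0 col=0 char='t'
After 5 (w): row=0 col=4 char='t'
After 6 (w): row=1 col=1 char='s'
After 7 (k): row=0 col=1 char='w'
After 8 (k): row=0 col=1 char='w'

Answer: w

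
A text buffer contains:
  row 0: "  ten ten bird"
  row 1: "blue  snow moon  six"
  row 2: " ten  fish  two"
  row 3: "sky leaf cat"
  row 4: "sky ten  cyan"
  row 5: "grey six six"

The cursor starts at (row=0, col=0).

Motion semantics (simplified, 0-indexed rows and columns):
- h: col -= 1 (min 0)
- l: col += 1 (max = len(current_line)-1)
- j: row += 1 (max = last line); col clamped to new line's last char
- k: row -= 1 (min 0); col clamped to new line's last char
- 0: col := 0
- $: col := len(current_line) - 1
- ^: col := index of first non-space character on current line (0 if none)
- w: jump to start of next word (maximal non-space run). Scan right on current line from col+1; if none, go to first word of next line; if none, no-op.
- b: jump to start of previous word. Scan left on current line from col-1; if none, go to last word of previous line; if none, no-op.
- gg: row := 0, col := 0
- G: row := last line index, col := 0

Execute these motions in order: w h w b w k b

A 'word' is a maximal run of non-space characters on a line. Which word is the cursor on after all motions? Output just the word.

After 1 (w): row=0 col=2 char='t'
After 2 (h): row=0 col=1 char='_'
After 3 (w): row=0 col=2 char='t'
After 4 (b): row=0 col=2 char='t'
After 5 (w): row=0 col=6 char='t'
After 6 (k): row=0 col=6 char='t'
After 7 (b): row=0 col=2 char='t'

Answer: ten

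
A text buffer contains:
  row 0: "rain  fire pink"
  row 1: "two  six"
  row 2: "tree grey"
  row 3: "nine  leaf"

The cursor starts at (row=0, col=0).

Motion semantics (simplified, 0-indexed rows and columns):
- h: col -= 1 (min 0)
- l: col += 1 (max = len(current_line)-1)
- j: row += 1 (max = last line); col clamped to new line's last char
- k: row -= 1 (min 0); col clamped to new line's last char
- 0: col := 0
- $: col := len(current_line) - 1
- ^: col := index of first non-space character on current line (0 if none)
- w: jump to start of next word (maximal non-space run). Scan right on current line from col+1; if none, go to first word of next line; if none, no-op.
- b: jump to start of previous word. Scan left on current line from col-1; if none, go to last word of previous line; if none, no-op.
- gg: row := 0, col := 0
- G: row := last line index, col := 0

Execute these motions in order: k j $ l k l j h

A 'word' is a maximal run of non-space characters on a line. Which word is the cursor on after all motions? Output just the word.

After 1 (k): row=0 col=0 char='r'
After 2 (j): row=1 col=0 char='t'
After 3 ($): row=1 col=7 char='x'
After 4 (l): row=1 col=7 char='x'
After 5 (k): row=0 col=7 char='i'
After 6 (l): row=0 col=8 char='r'
After 7 (j): row=1 col=7 char='x'
After 8 (h): row=1 col=6 char='i'

Answer: six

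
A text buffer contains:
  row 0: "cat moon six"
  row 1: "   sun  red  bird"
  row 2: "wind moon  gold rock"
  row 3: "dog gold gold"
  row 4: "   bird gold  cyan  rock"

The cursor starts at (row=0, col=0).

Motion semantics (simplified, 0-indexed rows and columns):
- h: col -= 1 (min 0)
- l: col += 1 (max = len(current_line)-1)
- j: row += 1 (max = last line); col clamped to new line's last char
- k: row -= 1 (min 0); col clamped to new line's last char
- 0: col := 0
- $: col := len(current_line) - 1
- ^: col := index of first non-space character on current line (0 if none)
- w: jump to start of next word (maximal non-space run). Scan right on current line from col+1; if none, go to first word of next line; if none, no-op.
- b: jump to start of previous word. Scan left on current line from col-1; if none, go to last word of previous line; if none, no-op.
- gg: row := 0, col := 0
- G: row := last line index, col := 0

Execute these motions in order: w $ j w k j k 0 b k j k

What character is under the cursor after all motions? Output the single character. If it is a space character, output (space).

After 1 (w): row=0 col=4 char='m'
After 2 ($): row=0 col=11 char='x'
After 3 (j): row=1 col=11 char='_'
After 4 (w): row=1 col=13 char='b'
After 5 (k): row=0 col=11 char='x'
After 6 (j): row=1 col=11 char='_'
After 7 (k): row=0 col=11 char='x'
After 8 (0): row=0 col=0 char='c'
After 9 (b): row=0 col=0 char='c'
After 10 (k): row=0 col=0 char='c'
After 11 (j): row=1 col=0 char='_'
After 12 (k): row=0 col=0 char='c'

Answer: c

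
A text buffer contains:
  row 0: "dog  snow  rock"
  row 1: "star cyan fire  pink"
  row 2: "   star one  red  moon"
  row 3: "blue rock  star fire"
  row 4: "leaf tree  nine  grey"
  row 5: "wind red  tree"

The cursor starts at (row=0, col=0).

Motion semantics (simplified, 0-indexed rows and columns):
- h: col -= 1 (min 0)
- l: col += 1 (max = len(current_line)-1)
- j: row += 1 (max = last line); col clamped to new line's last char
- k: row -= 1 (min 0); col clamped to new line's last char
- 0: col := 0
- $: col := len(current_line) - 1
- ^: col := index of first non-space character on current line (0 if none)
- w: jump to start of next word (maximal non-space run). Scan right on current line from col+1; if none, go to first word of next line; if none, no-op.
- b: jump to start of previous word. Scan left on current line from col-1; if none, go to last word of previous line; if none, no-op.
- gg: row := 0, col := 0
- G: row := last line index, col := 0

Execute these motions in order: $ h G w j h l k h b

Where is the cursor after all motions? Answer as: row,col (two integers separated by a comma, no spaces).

Answer: 4,0

Derivation:
After 1 ($): row=0 col=14 char='k'
After 2 (h): row=0 col=13 char='c'
After 3 (G): row=5 col=0 char='w'
After 4 (w): row=5 col=5 char='r'
After 5 (j): row=5 col=5 char='r'
After 6 (h): row=5 col=4 char='_'
After 7 (l): row=5 col=5 char='r'
After 8 (k): row=4 col=5 char='t'
After 9 (h): row=4 col=4 char='_'
After 10 (b): row=4 col=0 char='l'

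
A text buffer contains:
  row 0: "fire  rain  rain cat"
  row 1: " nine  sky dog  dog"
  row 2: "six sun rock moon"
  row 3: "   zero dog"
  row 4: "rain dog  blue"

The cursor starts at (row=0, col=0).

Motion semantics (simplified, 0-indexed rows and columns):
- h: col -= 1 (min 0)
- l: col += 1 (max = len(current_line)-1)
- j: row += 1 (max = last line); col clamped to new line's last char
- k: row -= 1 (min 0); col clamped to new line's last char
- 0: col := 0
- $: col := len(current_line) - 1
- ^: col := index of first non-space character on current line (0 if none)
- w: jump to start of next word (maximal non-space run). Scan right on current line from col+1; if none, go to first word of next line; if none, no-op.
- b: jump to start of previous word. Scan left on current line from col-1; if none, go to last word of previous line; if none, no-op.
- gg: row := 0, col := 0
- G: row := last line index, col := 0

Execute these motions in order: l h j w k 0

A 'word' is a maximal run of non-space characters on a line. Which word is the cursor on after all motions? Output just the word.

After 1 (l): row=0 col=1 char='i'
After 2 (h): row=0 col=0 char='f'
After 3 (j): row=1 col=0 char='_'
After 4 (w): row=1 col=1 char='n'
After 5 (k): row=0 col=1 char='i'
After 6 (0): row=0 col=0 char='f'

Answer: fire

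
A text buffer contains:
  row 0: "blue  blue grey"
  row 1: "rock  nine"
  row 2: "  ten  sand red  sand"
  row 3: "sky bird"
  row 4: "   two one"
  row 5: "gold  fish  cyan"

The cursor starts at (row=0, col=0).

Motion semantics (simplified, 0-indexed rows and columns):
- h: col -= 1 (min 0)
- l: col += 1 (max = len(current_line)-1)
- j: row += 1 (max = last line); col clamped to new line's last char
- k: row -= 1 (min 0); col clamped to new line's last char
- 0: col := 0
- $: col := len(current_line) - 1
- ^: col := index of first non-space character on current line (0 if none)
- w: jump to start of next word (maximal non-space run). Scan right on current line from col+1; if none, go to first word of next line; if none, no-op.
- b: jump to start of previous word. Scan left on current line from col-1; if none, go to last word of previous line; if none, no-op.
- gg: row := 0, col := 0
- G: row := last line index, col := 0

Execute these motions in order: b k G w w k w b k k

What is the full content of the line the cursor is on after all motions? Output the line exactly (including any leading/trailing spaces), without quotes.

Answer:   ten  sand red  sand

Derivation:
After 1 (b): row=0 col=0 char='b'
After 2 (k): row=0 col=0 char='b'
After 3 (G): row=5 col=0 char='g'
After 4 (w): row=5 col=6 char='f'
After 5 (w): row=5 col=12 char='c'
After 6 (k): row=4 col=9 char='e'
After 7 (w): row=5 col=0 char='g'
After 8 (b): row=4 col=7 char='o'
After 9 (k): row=3 col=7 char='d'
After 10 (k): row=2 col=7 char='s'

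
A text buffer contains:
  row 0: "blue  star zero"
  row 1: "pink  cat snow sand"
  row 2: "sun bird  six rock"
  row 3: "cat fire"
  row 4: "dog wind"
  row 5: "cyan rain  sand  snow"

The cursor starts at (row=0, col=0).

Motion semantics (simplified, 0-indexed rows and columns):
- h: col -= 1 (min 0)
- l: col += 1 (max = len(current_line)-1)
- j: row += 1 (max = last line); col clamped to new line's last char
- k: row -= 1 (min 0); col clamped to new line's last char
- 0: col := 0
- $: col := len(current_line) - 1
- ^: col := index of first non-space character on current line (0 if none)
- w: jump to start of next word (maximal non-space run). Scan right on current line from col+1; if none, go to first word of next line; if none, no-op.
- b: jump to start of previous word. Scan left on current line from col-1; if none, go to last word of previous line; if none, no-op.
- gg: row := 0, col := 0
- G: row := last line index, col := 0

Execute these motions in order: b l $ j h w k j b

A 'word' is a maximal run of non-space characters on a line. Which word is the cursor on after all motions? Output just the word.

Answer: snow

Derivation:
After 1 (b): row=0 col=0 char='b'
After 2 (l): row=0 col=1 char='l'
After 3 ($): row=0 col=14 char='o'
After 4 (j): row=1 col=14 char='_'
After 5 (h): row=1 col=13 char='w'
After 6 (w): row=1 col=15 char='s'
After 7 (k): row=0 col=14 char='o'
After 8 (j): row=1 col=14 char='_'
After 9 (b): row=1 col=10 char='s'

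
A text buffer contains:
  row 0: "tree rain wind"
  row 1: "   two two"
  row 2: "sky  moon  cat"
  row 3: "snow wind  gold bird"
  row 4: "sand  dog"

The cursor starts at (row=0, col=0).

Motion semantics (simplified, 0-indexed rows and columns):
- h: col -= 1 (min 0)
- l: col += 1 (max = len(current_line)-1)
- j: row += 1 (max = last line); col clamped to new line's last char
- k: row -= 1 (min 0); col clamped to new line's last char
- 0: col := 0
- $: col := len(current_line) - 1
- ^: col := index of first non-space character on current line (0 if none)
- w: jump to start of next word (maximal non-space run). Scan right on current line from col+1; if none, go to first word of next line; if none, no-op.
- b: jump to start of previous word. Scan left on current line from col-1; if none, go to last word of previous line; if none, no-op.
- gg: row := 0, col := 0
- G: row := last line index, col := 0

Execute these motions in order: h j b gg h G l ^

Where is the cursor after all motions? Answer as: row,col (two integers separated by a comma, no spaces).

Answer: 4,0

Derivation:
After 1 (h): row=0 col=0 char='t'
After 2 (j): row=1 col=0 char='_'
After 3 (b): row=0 col=10 char='w'
After 4 (gg): row=0 col=0 char='t'
After 5 (h): row=0 col=0 char='t'
After 6 (G): row=4 col=0 char='s'
After 7 (l): row=4 col=1 char='a'
After 8 (^): row=4 col=0 char='s'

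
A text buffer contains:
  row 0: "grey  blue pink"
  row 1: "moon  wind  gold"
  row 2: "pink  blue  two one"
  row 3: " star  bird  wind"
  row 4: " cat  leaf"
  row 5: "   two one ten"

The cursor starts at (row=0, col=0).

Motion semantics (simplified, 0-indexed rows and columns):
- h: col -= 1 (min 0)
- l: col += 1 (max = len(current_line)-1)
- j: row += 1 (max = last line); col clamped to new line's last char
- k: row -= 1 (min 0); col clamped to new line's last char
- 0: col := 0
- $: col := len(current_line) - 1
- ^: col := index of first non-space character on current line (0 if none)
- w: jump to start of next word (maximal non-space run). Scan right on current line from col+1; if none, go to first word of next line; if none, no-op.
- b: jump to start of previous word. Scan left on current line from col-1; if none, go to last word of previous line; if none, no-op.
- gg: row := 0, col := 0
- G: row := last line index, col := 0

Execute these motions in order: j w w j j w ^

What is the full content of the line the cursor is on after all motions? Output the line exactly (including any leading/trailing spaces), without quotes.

After 1 (j): row=1 col=0 char='m'
After 2 (w): row=1 col=6 char='w'
After 3 (w): row=1 col=12 char='g'
After 4 (j): row=2 col=12 char='t'
After 5 (j): row=3 col=12 char='_'
After 6 (w): row=3 col=13 char='w'
After 7 (^): row=3 col=1 char='s'

Answer:  star  bird  wind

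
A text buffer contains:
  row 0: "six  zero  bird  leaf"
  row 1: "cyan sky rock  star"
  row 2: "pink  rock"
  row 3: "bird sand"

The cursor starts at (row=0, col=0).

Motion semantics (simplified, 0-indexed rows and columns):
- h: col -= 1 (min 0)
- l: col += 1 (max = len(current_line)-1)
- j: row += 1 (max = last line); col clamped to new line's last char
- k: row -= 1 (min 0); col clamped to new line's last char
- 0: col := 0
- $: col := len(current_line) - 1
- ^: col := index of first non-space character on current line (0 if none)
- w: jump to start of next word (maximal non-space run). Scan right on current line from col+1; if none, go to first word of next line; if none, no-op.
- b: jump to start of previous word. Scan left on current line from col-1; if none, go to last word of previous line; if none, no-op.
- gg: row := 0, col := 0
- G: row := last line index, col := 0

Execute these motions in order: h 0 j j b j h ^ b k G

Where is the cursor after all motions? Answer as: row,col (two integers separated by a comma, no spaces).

Answer: 3,0

Derivation:
After 1 (h): row=0 col=0 char='s'
After 2 (0): row=0 col=0 char='s'
After 3 (j): row=1 col=0 char='c'
After 4 (j): row=2 col=0 char='p'
After 5 (b): row=1 col=15 char='s'
After 6 (j): row=2 col=9 char='k'
After 7 (h): row=2 col=8 char='c'
After 8 (^): row=2 col=0 char='p'
After 9 (b): row=1 col=15 char='s'
After 10 (k): row=0 col=15 char='_'
After 11 (G): row=3 col=0 char='b'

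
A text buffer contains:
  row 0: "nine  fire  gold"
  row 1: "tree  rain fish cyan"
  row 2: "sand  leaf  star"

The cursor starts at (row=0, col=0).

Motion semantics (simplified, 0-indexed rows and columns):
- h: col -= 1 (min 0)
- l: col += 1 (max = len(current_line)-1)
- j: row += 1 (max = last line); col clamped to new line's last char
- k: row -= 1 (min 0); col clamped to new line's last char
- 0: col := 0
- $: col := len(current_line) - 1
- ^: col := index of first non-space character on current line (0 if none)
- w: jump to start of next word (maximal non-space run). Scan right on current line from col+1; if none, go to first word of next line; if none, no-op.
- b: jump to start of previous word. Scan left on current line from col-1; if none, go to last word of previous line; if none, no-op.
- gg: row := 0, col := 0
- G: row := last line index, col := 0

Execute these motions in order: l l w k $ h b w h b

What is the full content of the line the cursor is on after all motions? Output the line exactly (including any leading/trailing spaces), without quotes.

Answer: nine  fire  gold

Derivation:
After 1 (l): row=0 col=1 char='i'
After 2 (l): row=0 col=2 char='n'
After 3 (w): row=0 col=6 char='f'
After 4 (k): row=0 col=6 char='f'
After 5 ($): row=0 col=15 char='d'
After 6 (h): row=0 col=14 char='l'
After 7 (b): row=0 col=12 char='g'
After 8 (w): row=1 col=0 char='t'
After 9 (h): row=1 col=0 char='t'
After 10 (b): row=0 col=12 char='g'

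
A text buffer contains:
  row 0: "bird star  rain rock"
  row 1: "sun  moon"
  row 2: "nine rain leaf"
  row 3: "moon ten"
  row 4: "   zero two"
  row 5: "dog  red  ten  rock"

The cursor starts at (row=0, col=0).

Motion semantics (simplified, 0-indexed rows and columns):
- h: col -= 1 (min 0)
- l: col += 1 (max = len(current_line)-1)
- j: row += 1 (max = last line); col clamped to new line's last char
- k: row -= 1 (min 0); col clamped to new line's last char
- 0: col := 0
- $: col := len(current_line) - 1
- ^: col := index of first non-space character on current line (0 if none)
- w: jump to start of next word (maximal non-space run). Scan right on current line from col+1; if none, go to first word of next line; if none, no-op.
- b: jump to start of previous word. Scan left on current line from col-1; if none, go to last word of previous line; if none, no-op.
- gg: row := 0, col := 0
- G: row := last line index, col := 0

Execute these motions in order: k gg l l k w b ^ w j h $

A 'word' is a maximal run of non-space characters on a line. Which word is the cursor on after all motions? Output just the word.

After 1 (k): row=0 col=0 char='b'
After 2 (gg): row=0 col=0 char='b'
After 3 (l): row=0 col=1 char='i'
After 4 (l): row=0 col=2 char='r'
After 5 (k): row=0 col=2 char='r'
After 6 (w): row=0 col=5 char='s'
After 7 (b): row=0 col=0 char='b'
After 8 (^): row=0 col=0 char='b'
After 9 (w): row=0 col=5 char='s'
After 10 (j): row=1 col=5 char='m'
After 11 (h): row=1 col=4 char='_'
After 12 ($): row=1 col=8 char='n'

Answer: moon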